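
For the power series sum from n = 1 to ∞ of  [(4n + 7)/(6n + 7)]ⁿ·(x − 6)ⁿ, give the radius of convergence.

By the Cauchy root test, |a_n|^(1/n) = (4n + 7)/(6n + 7) → 2/3.
The series converges when 2/3 · |x − 6| < 1, giving R = 3/2.

R = 3/2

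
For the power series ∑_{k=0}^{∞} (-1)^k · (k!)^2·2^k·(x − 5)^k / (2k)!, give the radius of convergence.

Ratio test: |a_{k+1}/a_k| = (k+1)²/[(2k+1)·(2k+2)] · 2 → 1/2 as k → ∞.
The series converges when 1/2 · |x − 5| < 1, giving R = 2.

R = 2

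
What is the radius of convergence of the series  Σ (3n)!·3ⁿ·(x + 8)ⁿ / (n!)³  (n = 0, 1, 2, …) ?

Apply the ratio test: |a_{n+1}| / |a_n| = (3n+1)·(3n+2)·(3n+3)/(n+1)³ · 3, which tends to 81 as n → ∞.
Hence the series converges for |x + 8| < 1/(81) = 1/81, so the radius of convergence is 1/81.

R = 1/81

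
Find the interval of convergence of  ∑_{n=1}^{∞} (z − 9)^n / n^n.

(−∞, ∞)

Root test: |a_n|^(1/n) = 1/n → 0.
The limit is 0 for every z, so R = ∞.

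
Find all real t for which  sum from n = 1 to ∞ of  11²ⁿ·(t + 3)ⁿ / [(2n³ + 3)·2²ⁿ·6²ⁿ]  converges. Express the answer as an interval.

[-507/121, -219/121]

By the ratio test, |a_{n+1}/a_n| = [(2n³ + 3)/(2(n+1)³ + 3)] · 121/(4·36) → 121/144.
Convergence for |t + 3| · 121/144 < 1, i.e. |t + 3| < 144/121. So R = 144/121.
Endpoint t = -219/121: the terms are on the order of 1/n³, so the series converges absolutely by comparison with the p-series (p = 3 > 1).
At t = -507/121: the series is dominated by a constant times Σ 1/n³, which converges (p = 3 > 1).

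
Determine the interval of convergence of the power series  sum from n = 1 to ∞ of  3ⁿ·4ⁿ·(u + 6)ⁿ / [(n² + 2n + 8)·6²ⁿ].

Apply the ratio test: |a_{n+1}| / |a_n| = [(n² + 2n + 8)/((n+1)² + 2(n+1) + 8)] · 3·4/36, which tends to 1/3 as n → ∞.
Hence the series converges for |u + 6| < 1/(1/3) = 3, so the radius of convergence is 3.
At u = -3: the terms are on the order of 1/n², so the series converges absolutely by comparison with the p-series (p = 2 > 1).
When u = -9, absolute convergence follows by limit comparison with Σ 1/n².

[-9, -3]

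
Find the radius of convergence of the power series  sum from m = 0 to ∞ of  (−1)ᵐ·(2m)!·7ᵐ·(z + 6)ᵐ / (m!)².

Apply the ratio test: |a_{m+1}| / |a_m| = (2m+1)·(2m+2)/(m+1)² · 7, which tends to 28 as m → ∞.
The series converges when 28 · |z + 6| < 1, giving R = 1/28.

R = 1/28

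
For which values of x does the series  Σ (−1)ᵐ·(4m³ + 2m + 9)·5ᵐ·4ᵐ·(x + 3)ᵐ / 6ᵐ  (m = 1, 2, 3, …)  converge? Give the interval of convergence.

The ratio of consecutive coefficients is [(4(m+1)³ + 2(m+1) + 9)/(4m³ + 2m + 9)] · 5·4/6 → 10/3.
The series converges when 10/3 · |x + 3| < 1, giving R = 3/10.
At x = -27/10: the terms have absolute value of order m³, which does not tend to 0, so the series diverges by the divergence test.
At x = -33/10: the terms do not tend to 0, so the series diverges.

(-33/10, -27/10)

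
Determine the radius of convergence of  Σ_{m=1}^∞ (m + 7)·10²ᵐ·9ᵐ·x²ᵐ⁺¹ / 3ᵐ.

R = √3/30

Apply the ratio test: |a_{m+1}| / |a_m| = [((m+1) + 7)/(m + 7)] · 100·9/3, which tends to 300 as m → ∞.
Successive powers of x differ by 2, so the series converges when |x|² · 300 < 1, i.e. |x| < √(1/300). So R = √3/30.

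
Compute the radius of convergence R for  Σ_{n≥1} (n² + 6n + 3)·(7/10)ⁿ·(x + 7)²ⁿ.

R = √70/7

The ratio of consecutive coefficients is [((n+1)² + 6(n+1) + 3)/(n² + 6n + 3)] · 7/10 → 7/10.
Successive powers of (x + 7) differ by 2, so the series converges when |x + 7|² · 7/10 < 1, i.e. |x + 7| < √(10/7). So R = √70/7.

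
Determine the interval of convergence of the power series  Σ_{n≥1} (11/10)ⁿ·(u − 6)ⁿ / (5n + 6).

By the ratio test, |a_{n+1}/a_n| = [(5n + 6)/(5(n+1) + 6)] · 11/10 → 11/10.
Convergence for |u − 6| · 11/10 < 1, i.e. |u − 6| < 10/11. So R = 10/11.
Endpoint u = 76/11: comparison with the harmonic series Σ 1/n shows the series diverges.
Check u = 56/11: convergence follows from the alternating series test (terms decrease monotonically to 0).

[56/11, 76/11)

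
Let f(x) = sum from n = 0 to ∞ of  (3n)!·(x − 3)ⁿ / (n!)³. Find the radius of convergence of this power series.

Apply the ratio test: |a_{n+1}| / |a_n| = (3n+1)·(3n+2)·(3n+3)/(n+1)³, which tends to 27 as n → ∞.
The series converges when 27 · |x − 3| < 1, giving R = 1/27.

R = 1/27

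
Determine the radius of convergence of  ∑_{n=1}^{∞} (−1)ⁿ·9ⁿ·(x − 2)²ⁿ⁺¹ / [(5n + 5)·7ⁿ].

R = √7/3

Apply the ratio test: |a_{n+1}| / |a_n| = [(5n + 5)/(5(n+1) + 5)] · 9/7, which tends to 9/7 as n → ∞.
Successive powers of (x − 2) differ by 2, so the series converges when |x − 2|² · 9/7 < 1, i.e. |x − 2| < √(7/9). So R = √7/3.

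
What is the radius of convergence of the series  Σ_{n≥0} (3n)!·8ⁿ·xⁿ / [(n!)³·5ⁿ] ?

R = 5/216

Ratio test: |a_{n+1}/a_n| = (3n+1)·(3n+2)·(3n+3)/(n+1)³ · 8/5 → 216/5 as n → ∞.
Hence the series converges for |x| < 1/(216/5) = 5/216, so the radius of convergence is 5/216.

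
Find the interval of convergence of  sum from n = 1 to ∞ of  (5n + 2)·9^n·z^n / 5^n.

By the ratio test, |a_{n+1}/a_n| = [(5(n+1) + 2)/(5n + 2)] · 9/5 → 9/5.
Hence the series converges for |z| < 1/(9/5) = 5/9, so the radius of convergence is 5/9.
When z = 5/9, the n-th term does not approach 0; divergence by the term test.
At z = -5/9: the terms do not tend to 0, so the series diverges.

(-5/9, 5/9)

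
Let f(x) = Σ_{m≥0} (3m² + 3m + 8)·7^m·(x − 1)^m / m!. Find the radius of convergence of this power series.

Apply the ratio test: |a_{m+1}| / |a_m| = (3(m+1)² + 3(m+1) + 8)/(3m² + 3m + 8) · 7 · 1/(m+1), which tends to 0 as m → ∞.
The ratio tends to 0 regardless of x, hence R = ∞.

R = ∞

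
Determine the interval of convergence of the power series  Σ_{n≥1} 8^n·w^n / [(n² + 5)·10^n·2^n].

Apply the ratio test: |a_{n+1}| / |a_n| = [(n² + 5)/((n+1)² + 5)] · 8/(10·2), which tends to 2/5 as n → ∞.
Hence the series converges for |w| < 1/(2/5) = 5/2, so the radius of convergence is 5/2.
Endpoint w = 5/2: absolute convergence follows by limit comparison with Σ 1/n².
Endpoint w = -5/2: absolute convergence follows by limit comparison with Σ 1/n².

[-5/2, 5/2]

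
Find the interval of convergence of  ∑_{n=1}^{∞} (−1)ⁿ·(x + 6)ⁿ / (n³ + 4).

Ratio test: |a_{n+1}/a_n| = (n³ + 4)/((n+1)³ + 4) → 1 as n → ∞.
Convergence for |x + 6| < 1, so R = 1.
Check x = -5: the series is dominated by a constant times Σ 1/n³, which converges (p = 3 > 1).
Check x = -7: the series is dominated by a constant times Σ 1/n³, which converges (p = 3 > 1).

[-7, -5]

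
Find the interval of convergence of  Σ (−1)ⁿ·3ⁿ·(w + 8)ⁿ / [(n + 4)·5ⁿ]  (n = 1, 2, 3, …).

The ratio of consecutive coefficients is [(n + 4)/((n+1) + 4)] · 3/5 → 3/5.
Convergence for |w + 8| · 3/5 < 1, i.e. |w + 8| < 5/3. So R = 5/3.
Endpoint w = -19/3: the terms alternate in sign and decrease monotonically to 0 in absolute value (size ~ c/n), so the alternating series test gives convergence.
Endpoint w = -29/3: the terms behave like c/n; limit comparison with the harmonic series gives divergence.

(-29/3, -19/3]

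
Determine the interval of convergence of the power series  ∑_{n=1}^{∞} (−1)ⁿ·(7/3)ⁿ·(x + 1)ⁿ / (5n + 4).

The ratio of consecutive coefficients is [(5n + 4)/(5(n+1) + 4)] · 7/3 → 7/3.
Thus R = 1/(7/3) = 3/7.
When x = -4/7, an alternating series whose terms decrease to 0 in absolute value, so it converges by the Leibniz criterion.
Check x = -10/7: the terms behave like c/n; limit comparison with the harmonic series gives divergence.

(-10/7, -4/7]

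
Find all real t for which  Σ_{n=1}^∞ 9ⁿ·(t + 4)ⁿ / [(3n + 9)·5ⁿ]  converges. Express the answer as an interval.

Ratio test: |a_{n+1}/a_n| = [(3n + 9)/(3(n+1) + 9)] · 9/5 → 9/5 as n → ∞.
Convergence for |t + 4| · 9/5 < 1, i.e. |t + 4| < 5/9. So R = 5/9.
At t = -31/9: the terms behave like c/n; limit comparison with the harmonic series gives divergence.
Check t = -41/9: an alternating series whose terms decrease to 0 in absolute value, so it converges by the Leibniz criterion.

[-41/9, -31/9)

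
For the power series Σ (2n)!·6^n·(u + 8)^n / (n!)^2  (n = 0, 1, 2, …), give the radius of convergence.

R = 1/24

Apply the ratio test: |a_{n+1}| / |a_n| = (2n+1)·(2n+2)/(n+1)² · 6, which tends to 24 as n → ∞.
Hence the series converges for |u + 8| < 1/(24) = 1/24, so the radius of convergence is 1/24.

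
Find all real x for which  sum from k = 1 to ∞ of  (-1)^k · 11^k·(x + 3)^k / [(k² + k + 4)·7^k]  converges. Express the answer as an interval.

[-40/11, -26/11]

Ratio test: |a_{k+1}/a_k| = [(k² + k + 4)/((k+1)² + (k+1) + 4)] · 11/7 → 11/7 as k → ∞.
The series converges when 11/7 · |x + 3| < 1, giving R = 7/11.
Endpoint x = -26/11: the series is dominated by a constant times Σ 1/k², which converges (p = 2 > 1).
Endpoint x = -40/11: the terms are on the order of 1/k², so the series converges absolutely by comparison with the p-series (p = 2 > 1).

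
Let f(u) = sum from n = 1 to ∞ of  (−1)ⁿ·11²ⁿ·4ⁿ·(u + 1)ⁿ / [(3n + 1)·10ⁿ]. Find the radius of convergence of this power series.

By the ratio test, |a_{n+1}/a_n| = [(3n + 1)/(3(n+1) + 1)] · 121·4/10 → 242/5.
The series converges when 242/5 · |u + 1| < 1, giving R = 5/242.

R = 5/242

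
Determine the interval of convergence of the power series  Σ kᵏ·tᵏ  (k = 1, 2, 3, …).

Root test: |a_k|^(1/k) = k → ∞.
Since the k-th root of |a_k| is unbounded, the series converges only at t = 0; R = 0.

{0}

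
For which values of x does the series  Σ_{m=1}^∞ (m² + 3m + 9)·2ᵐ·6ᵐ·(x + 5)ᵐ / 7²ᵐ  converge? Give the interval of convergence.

By the ratio test, |a_{m+1}/a_m| = [((m+1)² + 3(m+1) + 9)/(m² + 3m + 9)] · 2·6/49 → 12/49.
The series converges when 12/49 · |x + 5| < 1, giving R = 49/12.
At x = -11/12: the terms do not tend to 0, so the series diverges.
At x = -109/12: the terms do not tend to 0, so the series diverges.

(-109/12, -11/12)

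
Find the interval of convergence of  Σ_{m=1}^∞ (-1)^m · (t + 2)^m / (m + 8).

(-3, -1]

The ratio of consecutive coefficients is (m + 8)/((m+1) + 8) → 1.
Convergence for |t + 2| < 1, so R = 1.
When t = -1, convergence follows from the alternating series test (terms decrease monotonically to 0).
At t = -3: the terms behave like c/m; limit comparison with the harmonic series gives divergence.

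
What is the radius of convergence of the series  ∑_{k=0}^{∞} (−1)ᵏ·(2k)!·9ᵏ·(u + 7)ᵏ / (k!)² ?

R = 1/36

Apply the ratio test: |a_{k+1}| / |a_k| = (2k+1)·(2k+2)/(k+1)² · 9, which tends to 36 as k → ∞.
Convergence for |u + 7| · 36 < 1, i.e. |u + 7| < 1/36. So R = 1/36.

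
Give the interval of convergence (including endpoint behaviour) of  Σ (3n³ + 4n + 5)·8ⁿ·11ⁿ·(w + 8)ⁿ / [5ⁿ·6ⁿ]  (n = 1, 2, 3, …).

By the ratio test, |a_{n+1}/a_n| = [(3(n+1)³ + 4(n+1) + 5)/(3n³ + 4n + 5)] · 8·11/(5·6) → 44/15.
Hence the series converges for |w + 8| < 1/(44/15) = 15/44, so the radius of convergence is 15/44.
Endpoint w = -337/44: the terms do not tend to 0, so the series diverges.
At w = -367/44: the terms have absolute value of order n³, which does not tend to 0, so the series diverges by the divergence test.

(-367/44, -337/44)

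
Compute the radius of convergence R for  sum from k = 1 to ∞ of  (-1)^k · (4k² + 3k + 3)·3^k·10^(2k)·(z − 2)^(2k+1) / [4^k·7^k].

The ratio of consecutive coefficients is [(4(k+1)² + 3(k+1) + 3)/(4k² + 3k + 3)] · 3·100/(4·7) → 75/7.
Successive powers of (z − 2) differ by 2, so the series converges when |z − 2|² · 75/7 < 1, i.e. |z − 2| < √(7/75). So R = √21/15.

R = √21/15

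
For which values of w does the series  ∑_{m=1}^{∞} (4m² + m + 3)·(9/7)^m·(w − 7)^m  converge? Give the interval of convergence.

By the ratio test, |a_{m+1}/a_m| = [(4(m+1)² + (m+1) + 3)/(4m² + m + 3)] · 9/7 → 9/7.
The series converges when 9/7 · |w − 7| < 1, giving R = 7/9.
Check w = 70/9: the m-th term does not approach 0; divergence by the term test.
Check w = 56/9: the terms have absolute value of order m², which does not tend to 0, so the series diverges by the divergence test.

(56/9, 70/9)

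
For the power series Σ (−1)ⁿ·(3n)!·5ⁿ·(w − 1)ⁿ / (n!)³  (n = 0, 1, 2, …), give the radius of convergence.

R = 1/135

By the ratio test, |a_{n+1}/a_n| = (3n+1)·(3n+2)·(3n+3)/(n+1)³ · 5 → 135.
Convergence for |w − 1| · 135 < 1, i.e. |w − 1| < 1/135. So R = 1/135.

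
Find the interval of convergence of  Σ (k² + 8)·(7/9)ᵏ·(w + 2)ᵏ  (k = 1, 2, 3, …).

(-23/7, -5/7)

The ratio of consecutive coefficients is [((k+1)² + 8)/(k² + 8)] · 7/9 → 7/9.
Convergence for |w + 2| · 7/9 < 1, i.e. |w + 2| < 9/7. So R = 9/7.
Check w = -5/7: the k-th term does not approach 0; divergence by the term test.
When w = -23/7, the terms do not tend to 0, so the series diverges.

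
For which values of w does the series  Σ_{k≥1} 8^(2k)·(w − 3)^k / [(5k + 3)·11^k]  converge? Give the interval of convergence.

[181/64, 203/64)

By the ratio test, |a_{k+1}/a_k| = [(5k + 3)/(5(k+1) + 3)] · 64/11 → 64/11.
The series converges when 64/11 · |w − 3| < 1, giving R = 11/64.
When w = 203/64, the terms behave like c/k; limit comparison with the harmonic series gives divergence.
Check w = 181/64: convergence follows from the alternating series test (terms decrease monotonically to 0).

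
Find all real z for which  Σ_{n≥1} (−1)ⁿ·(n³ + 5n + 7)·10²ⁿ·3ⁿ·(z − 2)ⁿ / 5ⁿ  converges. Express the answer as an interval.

By the ratio test, |a_{n+1}/a_n| = [((n+1)³ + 5(n+1) + 7)/(n³ + 5n + 7)] · 100·3/5 → 60.
The series converges when 60 · |z − 2| < 1, giving R = 1/60.
At z = 121/60: the terms have absolute value of order n³, which does not tend to 0, so the series diverges by the divergence test.
Endpoint z = 119/60: the n-th term does not approach 0; divergence by the term test.

(119/60, 121/60)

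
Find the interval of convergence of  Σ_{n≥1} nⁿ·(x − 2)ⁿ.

{2}

By the Cauchy root test, |a_n|^(1/n) = n → ∞.
Since the n-th root of |a_n| is unbounded, the series converges only at x = 2; R = 0.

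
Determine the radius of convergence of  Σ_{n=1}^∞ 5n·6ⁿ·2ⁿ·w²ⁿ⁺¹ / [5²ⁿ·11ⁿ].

Ratio test: |a_{n+1}/a_n| = [5(n+1)/5n] · 6·2/(25·11) → 12/275 as n → ∞.
Successive powers of w differ by 2, so the series converges when |w|² · 12/275 < 1, i.e. |w| < √(275/12). So R = 5√33/6.

R = 5√33/6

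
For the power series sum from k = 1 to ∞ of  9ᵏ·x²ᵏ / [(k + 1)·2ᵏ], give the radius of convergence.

R = √2/3

Ratio test: |a_{k+1}/a_k| = [(k + 1)/((k+1) + 1)] · 9/2 → 9/2 as k → ∞.
Since the exponent of x increases by 2 each term, convergence requires |x|² < 2/9, hence R = √2/3.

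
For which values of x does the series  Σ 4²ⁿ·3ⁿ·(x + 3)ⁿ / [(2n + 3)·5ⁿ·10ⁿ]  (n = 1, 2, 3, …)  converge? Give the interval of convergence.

Ratio test: |a_{n+1}/a_n| = [(2n + 3)/(2(n+1) + 3)] · 16·3/(5·10) → 24/25 as n → ∞.
Hence the series converges for |x + 3| < 1/(24/25) = 25/24, so the radius of convergence is 25/24.
At x = -47/24: the terms are asymptotic to a nonzero constant times 1/n, so the series diverges by limit comparison with Σ 1/n.
Check x = -97/24: convergence follows from the alternating series test (terms decrease monotonically to 0).

[-97/24, -47/24)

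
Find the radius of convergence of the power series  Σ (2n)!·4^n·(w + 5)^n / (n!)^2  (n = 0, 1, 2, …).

R = 1/16

The ratio of consecutive coefficients is (2n+1)·(2n+2)/(n+1)² · 4 → 16.
Hence the series converges for |w + 5| < 1/(16) = 1/16, so the radius of convergence is 1/16.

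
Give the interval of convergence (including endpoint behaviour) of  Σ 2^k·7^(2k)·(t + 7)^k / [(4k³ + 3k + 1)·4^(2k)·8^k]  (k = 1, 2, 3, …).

Ratio test: |a_{k+1}/a_k| = [(4k³ + 3k + 1)/(4(k+1)³ + 3(k+1) + 1)] · 2·49/(16·8) → 49/64 as k → ∞.
Convergence for |t + 7| · 49/64 < 1, i.e. |t + 7| < 64/49. So R = 64/49.
At t = -279/49: the series is dominated by a constant times Σ 1/k³, which converges (p = 3 > 1).
When t = -407/49, absolute convergence follows by limit comparison with Σ 1/k³.

[-407/49, -279/49]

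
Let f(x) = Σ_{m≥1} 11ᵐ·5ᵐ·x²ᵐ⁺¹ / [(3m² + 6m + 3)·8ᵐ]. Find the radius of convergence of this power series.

Ratio test: |a_{m+1}/a_m| = [(3m² + 6m + 3)/(3(m+1)² + 6(m+1) + 3)] · 11·5/8 → 55/8 as m → ∞.
Successive powers of x differ by 2, so the series converges when |x|² · 55/8 < 1, i.e. |x| < √(8/55). So R = 2√110/55.

R = 2√110/55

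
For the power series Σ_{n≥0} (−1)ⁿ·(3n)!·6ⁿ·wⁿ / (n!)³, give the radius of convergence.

R = 1/162

By the ratio test, |a_{n+1}/a_n| = (3n+1)·(3n+2)·(3n+3)/(n+1)³ · 6 → 162.
Hence the series converges for |w| < 1/(162) = 1/162, so the radius of convergence is 1/162.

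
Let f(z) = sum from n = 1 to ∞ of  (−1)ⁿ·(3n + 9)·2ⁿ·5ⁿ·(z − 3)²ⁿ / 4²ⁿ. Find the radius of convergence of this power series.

Ratio test: |a_{n+1}/a_n| = [(3(n+1) + 9)/(3n + 9)] · 2·5/16 → 5/8 as n → ∞.
Since the exponent of (z − 3) increases by 2 each term, convergence requires |z − 3|² < 8/5, hence R = 2√10/5.

R = 2√10/5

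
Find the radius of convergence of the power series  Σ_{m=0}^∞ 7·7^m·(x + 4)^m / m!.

R = ∞

By the ratio test, |a_{m+1}/a_m| = 7/7 · 7 · 1/(m+1) → 0.
The limit is 0, so the series converges for all x; R = ∞.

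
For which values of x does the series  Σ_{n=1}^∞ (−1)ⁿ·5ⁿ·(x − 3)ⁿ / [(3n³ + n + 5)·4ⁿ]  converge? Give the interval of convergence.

By the ratio test, |a_{n+1}/a_n| = [(3n³ + n + 5)/(3(n+1)³ + (n+1) + 5)] · 5/4 → 5/4.
Hence the series converges for |x − 3| < 1/(5/4) = 4/5, so the radius of convergence is 4/5.
Endpoint x = 19/5: the terms are on the order of 1/n³, so the series converges absolutely by comparison with the p-series (p = 3 > 1).
At x = 11/5: the terms are on the order of 1/n³, so the series converges absolutely by comparison with the p-series (p = 3 > 1).

[11/5, 19/5]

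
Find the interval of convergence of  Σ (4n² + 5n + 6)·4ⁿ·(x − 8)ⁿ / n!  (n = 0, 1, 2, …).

By the ratio test, |a_{n+1}/a_n| = (4(n+1)² + 5(n+1) + 6)/(4n² + 5n + 6) · 4 · 1/(n+1) → 0.
The ratio tends to 0 regardless of x, hence R = ∞.

(−∞, ∞)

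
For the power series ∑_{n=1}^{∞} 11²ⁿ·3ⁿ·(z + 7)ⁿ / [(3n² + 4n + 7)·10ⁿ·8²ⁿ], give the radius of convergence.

Ratio test: |a_{n+1}/a_n| = [(3n² + 4n + 7)/(3(n+1)² + 4(n+1) + 7)] · 121·3/(10·64) → 363/640 as n → ∞.
Hence the series converges for |z + 7| < 1/(363/640) = 640/363, so the radius of convergence is 640/363.

R = 640/363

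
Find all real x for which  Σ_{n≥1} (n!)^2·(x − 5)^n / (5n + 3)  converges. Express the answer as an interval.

The ratio of consecutive coefficients is (n+1)² · (5n + 3)/(5(n+1) + 3) → ∞.
The terms grow without bound for any (x − 5) ≠ 0, so R = 0 (convergence only at x = 5).

{5}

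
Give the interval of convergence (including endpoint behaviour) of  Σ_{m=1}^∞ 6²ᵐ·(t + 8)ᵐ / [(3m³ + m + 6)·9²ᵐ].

By the ratio test, |a_{m+1}/a_m| = [(3m³ + m + 6)/(3(m+1)³ + (m+1) + 6)] · 36/81 → 4/9.
Hence the series converges for |t + 8| < 1/(4/9) = 9/4, so the radius of convergence is 9/4.
Check t = -23/4: absolute convergence follows by limit comparison with Σ 1/m³.
Endpoint t = -41/4: the series is dominated by a constant times Σ 1/m³, which converges (p = 3 > 1).

[-41/4, -23/4]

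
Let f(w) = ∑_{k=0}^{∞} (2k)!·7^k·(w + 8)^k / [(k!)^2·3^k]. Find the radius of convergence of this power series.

Apply the ratio test: |a_{k+1}| / |a_k| = (2k+1)·(2k+2)/(k+1)² · 7/3, which tends to 28/3 as k → ∞.
The series converges when 28/3 · |w + 8| < 1, giving R = 3/28.

R = 3/28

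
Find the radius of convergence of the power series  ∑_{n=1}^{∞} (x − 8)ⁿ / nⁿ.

Root test: |a_n|^(1/n) = 1/n → 0.
Since the n-th root of |a_n| tends to 0, the series converges for all real x; R = ∞.

R = ∞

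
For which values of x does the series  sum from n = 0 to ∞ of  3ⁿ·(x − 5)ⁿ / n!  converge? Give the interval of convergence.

By the ratio test, |a_{n+1}/a_n| = 3 · 1/(n+1) → 0.
Since the limit is 0 < 1 for every x, the series converges on all of ℝ and R = ∞.

(−∞, ∞)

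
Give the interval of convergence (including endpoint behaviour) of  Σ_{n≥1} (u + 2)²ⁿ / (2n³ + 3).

[-3, -1]

Apply the ratio test: |a_{n+1}| / |a_n| = (2n³ + 3)/(2(n+1)³ + 3), which tends to 1 as n → ∞.
Successive powers of (u + 2) differ by 2, so the series converges when |u + 2|² · 1 < 1, i.e. |u + 2| < √(1) = 1. So R = 1.
Check u = -1: the series is dominated by a constant times Σ 1/n³, which converges (p = 3 > 1).
Endpoint u = -3: the terms are on the order of 1/n³, so the series converges absolutely by comparison with the p-series (p = 3 > 1).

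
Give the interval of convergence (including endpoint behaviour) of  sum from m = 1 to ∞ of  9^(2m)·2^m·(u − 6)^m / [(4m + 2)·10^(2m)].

[436/81, 536/81)

By the ratio test, |a_{m+1}/a_m| = [(4m + 2)/(4(m+1) + 2)] · 81·2/100 → 81/50.
Convergence for |u − 6| · 81/50 < 1, i.e. |u − 6| < 50/81. So R = 50/81.
When u = 536/81, the terms are asymptotic to a nonzero constant times 1/m, so the series diverges by limit comparison with Σ 1/m.
When u = 436/81, the terms alternate in sign and decrease monotonically to 0 in absolute value (size ~ c/m), so the alternating series test gives convergence.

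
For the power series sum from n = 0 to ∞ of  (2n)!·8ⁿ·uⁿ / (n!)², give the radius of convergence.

R = 1/32

Apply the ratio test: |a_{n+1}| / |a_n| = (2n+1)·(2n+2)/(n+1)² · 8, which tends to 32 as n → ∞.
Hence the series converges for |u| < 1/(32) = 1/32, so the radius of convergence is 1/32.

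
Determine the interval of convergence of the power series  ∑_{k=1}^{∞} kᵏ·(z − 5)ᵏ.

{5}

Root test: |a_k|^(1/k) = k → ∞.
Since the k-th root of |a_k| is unbounded, the series converges only at z = 5; R = 0.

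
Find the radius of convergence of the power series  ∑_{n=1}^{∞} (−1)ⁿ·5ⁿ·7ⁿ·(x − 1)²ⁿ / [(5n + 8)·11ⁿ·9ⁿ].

Ratio test: |a_{n+1}/a_n| = [(5n + 8)/(5(n+1) + 8)] · 5·7/(11·9) → 35/99 as n → ∞.
Since the exponent of (x − 1) increases by 2 each term, convergence requires |x − 1|² < 99/35, hence R = 3√385/35.

R = 3√385/35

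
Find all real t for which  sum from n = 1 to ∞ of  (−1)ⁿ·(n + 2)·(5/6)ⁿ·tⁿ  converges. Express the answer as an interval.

(-6/5, 6/5)

Apply the ratio test: |a_{n+1}| / |a_n| = [((n+1) + 2)/(n + 2)] · 5/6, which tends to 5/6 as n → ∞.
Thus R = 1/(5/6) = 6/5.
At t = 6/5: the terms do not tend to 0, so the series diverges.
At t = -6/5: the n-th term does not approach 0; divergence by the term test.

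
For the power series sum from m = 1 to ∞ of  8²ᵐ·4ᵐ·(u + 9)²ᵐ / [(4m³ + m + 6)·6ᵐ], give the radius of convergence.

The ratio of consecutive coefficients is [(4m³ + m + 6)/(4(m+1)³ + (m+1) + 6)] · 64·4/6 → 128/3.
Writing y = (u + 9)², the series in y has radius 3/128, so |u + 9| < √(3/128) and R = √6/16.

R = √6/16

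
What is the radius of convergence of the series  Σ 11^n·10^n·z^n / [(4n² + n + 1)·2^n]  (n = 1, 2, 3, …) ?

By the ratio test, |a_{n+1}/a_n| = [(4n² + n + 1)/(4(n+1)² + (n+1) + 1)] · 11·10/2 → 55.
Hence the series converges for |z| < 1/(55) = 1/55, so the radius of convergence is 1/55.

R = 1/55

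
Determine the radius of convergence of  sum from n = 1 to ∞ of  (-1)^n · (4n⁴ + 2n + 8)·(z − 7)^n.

By the ratio test, |a_{n+1}/a_n| = (4(n+1)⁴ + 2(n+1) + 8)/(4n⁴ + 2n + 8) → 1.
Hence R = 1.

R = 1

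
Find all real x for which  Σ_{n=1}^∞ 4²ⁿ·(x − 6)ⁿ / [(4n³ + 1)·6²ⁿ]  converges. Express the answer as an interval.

Ratio test: |a_{n+1}/a_n| = [(4n³ + 1)/(4(n+1)³ + 1)] · 16/36 → 4/9 as n → ∞.
Thus R = 1/(4/9) = 9/4.
When x = 33/4, absolute convergence follows by limit comparison with Σ 1/n³.
Check x = 15/4: the terms are on the order of 1/n³, so the series converges absolutely by comparison with the p-series (p = 3 > 1).

[15/4, 33/4]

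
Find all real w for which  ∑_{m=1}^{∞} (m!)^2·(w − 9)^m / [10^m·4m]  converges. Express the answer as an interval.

Ratio test: |a_{m+1}/a_m| = (m+1)² · 1/10 · 4m/4(m+1) → ∞ as m → ∞.
The terms grow without bound for any (w − 9) ≠ 0, so R = 0 (convergence only at w = 9).

{9}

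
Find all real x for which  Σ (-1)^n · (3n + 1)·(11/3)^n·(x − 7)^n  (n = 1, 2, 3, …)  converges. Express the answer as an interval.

Ratio test: |a_{n+1}/a_n| = [(3(n+1) + 1)/(3n + 1)] · 11/3 → 11/3 as n → ∞.
Convergence for |x − 7| · 11/3 < 1, i.e. |x − 7| < 3/11. So R = 3/11.
When x = 80/11, the n-th term does not approach 0; divergence by the term test.
Endpoint x = 74/11: the terms have absolute value of order n, which does not tend to 0, so the series diverges by the divergence test.

(74/11, 80/11)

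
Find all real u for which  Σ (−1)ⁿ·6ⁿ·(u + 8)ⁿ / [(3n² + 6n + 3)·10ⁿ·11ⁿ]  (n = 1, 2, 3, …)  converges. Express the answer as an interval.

[-79/3, 31/3]

By the ratio test, |a_{n+1}/a_n| = [(3n² + 6n + 3)/(3(n+1)² + 6(n+1) + 3)] · 6/(10·11) → 3/55.
Thus R = 1/(3/55) = 55/3.
When u = 31/3, the series is dominated by a constant times Σ 1/n², which converges (p = 2 > 1).
Check u = -79/3: the series is dominated by a constant times Σ 1/n², which converges (p = 2 > 1).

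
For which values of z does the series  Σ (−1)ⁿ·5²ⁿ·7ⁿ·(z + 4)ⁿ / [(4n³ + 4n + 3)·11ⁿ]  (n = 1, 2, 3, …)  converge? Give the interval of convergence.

[-711/175, -689/175]

The ratio of consecutive coefficients is [(4n³ + 4n + 3)/(4(n+1)³ + 4(n+1) + 3)] · 25·7/11 → 175/11.
Convergence for |z + 4| · 175/11 < 1, i.e. |z + 4| < 11/175. So R = 11/175.
When z = -689/175, the terms are on the order of 1/n³, so the series converges absolutely by comparison with the p-series (p = 3 > 1).
Check z = -711/175: the series is dominated by a constant times Σ 1/n³, which converges (p = 3 > 1).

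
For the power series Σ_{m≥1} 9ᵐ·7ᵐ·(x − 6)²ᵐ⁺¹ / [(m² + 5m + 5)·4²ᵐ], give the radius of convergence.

R = 4√7/21

Apply the ratio test: |a_{m+1}| / |a_m| = [(m² + 5m + 5)/((m+1)² + 5(m+1) + 5)] · 9·7/16, which tends to 63/16 as m → ∞.
Since the exponent of (x − 6) increases by 2 each term, convergence requires |x − 6|² < 16/63, hence R = 4√7/21.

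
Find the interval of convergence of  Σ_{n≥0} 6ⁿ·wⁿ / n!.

By the ratio test, |a_{n+1}/a_n| = 6 · 1/(n+1) → 0.
The limit is 0, so the series converges for all w; R = ∞.

(−∞, ∞)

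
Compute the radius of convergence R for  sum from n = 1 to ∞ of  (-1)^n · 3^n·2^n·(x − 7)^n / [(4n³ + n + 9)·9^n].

The ratio of consecutive coefficients is [(4n³ + n + 9)/(4(n+1)³ + (n+1) + 9)] · 3·2/9 → 2/3.
Convergence for |x − 7| · 2/3 < 1, i.e. |x − 7| < 3/2. So R = 3/2.

R = 3/2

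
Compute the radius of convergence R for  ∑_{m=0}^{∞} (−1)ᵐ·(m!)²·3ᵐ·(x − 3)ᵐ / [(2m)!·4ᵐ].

Apply the ratio test: |a_{m+1}| / |a_m| = (m+1)²/[(2m+1)·(2m+2)] · 3/4, which tends to 3/16 as m → ∞.
Hence the series converges for |x − 3| < 1/(3/16) = 16/3, so the radius of convergence is 16/3.

R = 16/3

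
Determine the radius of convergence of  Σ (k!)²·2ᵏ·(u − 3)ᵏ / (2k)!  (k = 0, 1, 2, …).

The ratio of consecutive coefficients is (k+1)²/[(2k+1)·(2k+2)] · 2 → 1/2.
Hence the series converges for |u − 3| < 1/(1/2) = 2, so the radius of convergence is 2.

R = 2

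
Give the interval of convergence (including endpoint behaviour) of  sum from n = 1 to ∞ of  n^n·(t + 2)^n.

By the Cauchy root test, |a_n|^(1/n) = n → ∞.
The root grows without bound, so R = 0 (convergence only at t = -2).

{-2}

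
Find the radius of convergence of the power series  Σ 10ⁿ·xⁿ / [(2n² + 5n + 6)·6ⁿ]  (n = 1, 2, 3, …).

R = 3/5

Apply the ratio test: |a_{n+1}| / |a_n| = [(2n² + 5n + 6)/(2(n+1)² + 5(n+1) + 6)] · 10/6, which tends to 5/3 as n → ∞.
Convergence for |x| · 5/3 < 1, i.e. |x| < 3/5. So R = 3/5.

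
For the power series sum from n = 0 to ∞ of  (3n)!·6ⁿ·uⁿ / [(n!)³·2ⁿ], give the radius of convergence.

Apply the ratio test: |a_{n+1}| / |a_n| = (3n+1)·(3n+2)·(3n+3)/(n+1)³ · 6/2, which tends to 81 as n → ∞.
The series converges when 81 · |u| < 1, giving R = 1/81.

R = 1/81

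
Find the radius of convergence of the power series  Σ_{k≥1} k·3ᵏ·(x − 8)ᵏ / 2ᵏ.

R = 2/3

The ratio of consecutive coefficients is [(k+1)/k] · 3/2 → 3/2.
The series converges when 3/2 · |x − 8| < 1, giving R = 2/3.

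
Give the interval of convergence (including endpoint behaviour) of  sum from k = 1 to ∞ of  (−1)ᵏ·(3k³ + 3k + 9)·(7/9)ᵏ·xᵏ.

(-9/7, 9/7)

Apply the ratio test: |a_{k+1}| / |a_k| = [(3(k+1)³ + 3(k+1) + 9)/(3k³ + 3k + 9)] · 7/9, which tends to 7/9 as k → ∞.
Convergence for |x| · 7/9 < 1, i.e. |x| < 9/7. So R = 9/7.
Endpoint x = 9/7: the k-th term does not approach 0; divergence by the term test.
At x = -9/7: the k-th term does not approach 0; divergence by the term test.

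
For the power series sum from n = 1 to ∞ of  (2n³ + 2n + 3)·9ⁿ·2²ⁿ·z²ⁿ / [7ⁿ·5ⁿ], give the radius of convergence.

The ratio of consecutive coefficients is [(2(n+1)³ + 2(n+1) + 3)/(2n³ + 2n + 3)] · 9·4/(7·5) → 36/35.
Since the exponent of z increases by 2 each term, convergence requires |z|² < 35/36, hence R = √35/6.

R = √35/6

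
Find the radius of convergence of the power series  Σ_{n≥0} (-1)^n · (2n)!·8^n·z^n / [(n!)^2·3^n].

The ratio of consecutive coefficients is (2n+1)·(2n+2)/(n+1)² · 8/3 → 32/3.
The series converges when 32/3 · |z| < 1, giving R = 3/32.

R = 3/32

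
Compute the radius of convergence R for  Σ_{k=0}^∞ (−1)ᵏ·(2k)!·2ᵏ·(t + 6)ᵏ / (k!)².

R = 1/8

By the ratio test, |a_{k+1}/a_k| = (2k+1)·(2k+2)/(k+1)² · 2 → 8.
Thus R = 1/(8) = 1/8.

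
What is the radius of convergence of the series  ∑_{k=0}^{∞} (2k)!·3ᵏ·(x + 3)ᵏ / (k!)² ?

Ratio test: |a_{k+1}/a_k| = (2k+1)·(2k+2)/(k+1)² · 3 → 12 as k → ∞.
Convergence for |x + 3| · 12 < 1, i.e. |x + 3| < 1/12. So R = 1/12.

R = 1/12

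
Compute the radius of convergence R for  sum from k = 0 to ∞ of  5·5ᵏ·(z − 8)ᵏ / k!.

R = ∞

By the ratio test, |a_{k+1}/a_k| = 5/5 · 5 · 1/(k+1) → 0.
Since the limit is 0 < 1 for every z, the series converges on all of ℝ and R = ∞.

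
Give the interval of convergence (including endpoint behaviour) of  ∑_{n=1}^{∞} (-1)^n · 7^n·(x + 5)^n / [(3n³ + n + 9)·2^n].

[-37/7, -33/7]

Apply the ratio test: |a_{n+1}| / |a_n| = [(3n³ + n + 9)/(3(n+1)³ + (n+1) + 9)] · 7/2, which tends to 7/2 as n → ∞.
Hence the series converges for |x + 5| < 1/(7/2) = 2/7, so the radius of convergence is 2/7.
Endpoint x = -33/7: absolute convergence follows by limit comparison with Σ 1/n³.
Check x = -37/7: the series is dominated by a constant times Σ 1/n³, which converges (p = 3 > 1).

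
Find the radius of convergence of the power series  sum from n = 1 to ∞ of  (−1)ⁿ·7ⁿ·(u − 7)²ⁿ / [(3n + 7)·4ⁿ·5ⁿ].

R = 2√35/7

Apply the ratio test: |a_{n+1}| / |a_n| = [(3n + 7)/(3(n+1) + 7)] · 7/(4·5), which tends to 7/20 as n → ∞.
Since the exponent of (u − 7) increases by 2 each term, convergence requires |u − 7|² < 20/7, hence R = 2√35/7.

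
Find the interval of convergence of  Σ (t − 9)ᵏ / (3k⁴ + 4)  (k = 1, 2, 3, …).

[8, 10]

Ratio test: |a_{k+1}/a_k| = (3k⁴ + 4)/(3(k+1)⁴ + 4) → 1 as k → ∞.
Hence R = 1.
Check t = 10: the terms are on the order of 1/k⁴, so the series converges absolutely by comparison with the p-series (p = 4 > 1).
Endpoint t = 8: absolute convergence follows by limit comparison with Σ 1/k⁴.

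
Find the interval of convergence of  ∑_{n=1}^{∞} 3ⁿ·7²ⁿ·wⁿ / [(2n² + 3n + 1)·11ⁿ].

Ratio test: |a_{n+1}/a_n| = [(2n² + 3n + 1)/(2(n+1)² + 3(n+1) + 1)] · 3·49/11 → 147/11 as n → ∞.
Thus R = 1/(147/11) = 11/147.
At w = 11/147: the terms are on the order of 1/n², so the series converges absolutely by comparison with the p-series (p = 2 > 1).
At w = -11/147: absolute convergence follows by limit comparison with Σ 1/n².

[-11/147, 11/147]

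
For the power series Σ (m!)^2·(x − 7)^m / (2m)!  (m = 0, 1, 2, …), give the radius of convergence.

The ratio of consecutive coefficients is (m+1)²/[(2m+1)·(2m+2)] → 1/4.
The series converges when 1/4 · |x − 7| < 1, giving R = 4.

R = 4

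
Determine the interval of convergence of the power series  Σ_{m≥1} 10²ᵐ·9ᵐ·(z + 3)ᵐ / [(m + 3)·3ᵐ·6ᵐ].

Apply the ratio test: |a_{m+1}| / |a_m| = [(m + 3)/((m+1) + 3)] · 100·9/(3·6), which tends to 50 as m → ∞.
Convergence for |z + 3| · 50 < 1, i.e. |z + 3| < 1/50. So R = 1/50.
Check z = -149/50: the terms behave like c/m; limit comparison with the harmonic series gives divergence.
Check z = -151/50: an alternating series whose terms decrease to 0 in absolute value, so it converges by the Leibniz criterion.

[-151/50, -149/50)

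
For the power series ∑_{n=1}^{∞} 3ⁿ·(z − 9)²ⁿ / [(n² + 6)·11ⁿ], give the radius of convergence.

Ratio test: |a_{n+1}/a_n| = [(n² + 6)/((n+1)² + 6)] · 3/11 → 3/11 as n → ∞.
Successive powers of (z − 9) differ by 2, so the series converges when |z − 9|² · 3/11 < 1, i.e. |z − 9| < √(11/3). So R = √33/3.

R = √33/3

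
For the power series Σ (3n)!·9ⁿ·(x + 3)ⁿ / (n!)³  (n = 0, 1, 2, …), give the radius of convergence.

R = 1/243

By the ratio test, |a_{n+1}/a_n| = (3n+1)·(3n+2)·(3n+3)/(n+1)³ · 9 → 243.
Thus R = 1/(243) = 1/243.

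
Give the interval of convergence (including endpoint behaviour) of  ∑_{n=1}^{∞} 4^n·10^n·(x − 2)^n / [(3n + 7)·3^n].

[77/40, 83/40)

The ratio of consecutive coefficients is [(3n + 7)/(3(n+1) + 7)] · 4·10/3 → 40/3.
Thus R = 1/(40/3) = 3/40.
At x = 83/40: the terms are asymptotic to a nonzero constant times 1/n, so the series diverges by limit comparison with Σ 1/n.
Check x = 77/40: an alternating series whose terms decrease to 0 in absolute value, so it converges by the Leibniz criterion.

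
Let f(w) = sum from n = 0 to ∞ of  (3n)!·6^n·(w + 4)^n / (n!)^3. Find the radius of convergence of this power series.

R = 1/162

Apply the ratio test: |a_{n+1}| / |a_n| = (3n+1)·(3n+2)·(3n+3)/(n+1)³ · 6, which tends to 162 as n → ∞.
The series converges when 162 · |w + 4| < 1, giving R = 1/162.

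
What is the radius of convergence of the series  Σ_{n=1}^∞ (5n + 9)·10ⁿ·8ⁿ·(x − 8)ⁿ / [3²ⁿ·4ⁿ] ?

Ratio test: |a_{n+1}/a_n| = [(5(n+1) + 9)/(5n + 9)] · 10·8/(9·4) → 20/9 as n → ∞.
Convergence for |x − 8| · 20/9 < 1, i.e. |x − 8| < 9/20. So R = 9/20.

R = 9/20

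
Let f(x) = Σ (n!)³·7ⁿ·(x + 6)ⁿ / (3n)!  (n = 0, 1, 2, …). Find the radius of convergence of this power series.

Ratio test: |a_{n+1}/a_n| = (n+1)³/[(3n+1)·(3n+2)·(3n+3)] · 7 → 7/27 as n → ∞.
Thus R = 1/(7/27) = 27/7.

R = 27/7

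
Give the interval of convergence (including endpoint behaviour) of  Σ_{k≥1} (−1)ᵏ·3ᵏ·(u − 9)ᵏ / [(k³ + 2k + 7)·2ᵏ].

Ratio test: |a_{k+1}/a_k| = [(k³ + 2k + 7)/((k+1)³ + 2(k+1) + 7)] · 3/2 → 3/2 as k → ∞.
Thus R = 1/(3/2) = 2/3.
At u = 29/3: absolute convergence follows by limit comparison with Σ 1/k³.
When u = 25/3, the series is dominated by a constant times Σ 1/k³, which converges (p = 3 > 1).

[25/3, 29/3]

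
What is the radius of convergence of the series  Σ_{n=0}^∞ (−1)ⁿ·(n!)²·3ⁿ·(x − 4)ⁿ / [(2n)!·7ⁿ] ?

The ratio of consecutive coefficients is (n+1)²/[(2n+1)·(2n+2)] · 3/7 → 3/28.
Thus R = 1/(3/28) = 28/3.

R = 28/3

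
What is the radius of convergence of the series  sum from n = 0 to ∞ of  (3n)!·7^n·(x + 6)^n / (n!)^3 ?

R = 1/189

Ratio test: |a_{n+1}/a_n| = (3n+1)·(3n+2)·(3n+3)/(n+1)³ · 7 → 189 as n → ∞.
The series converges when 189 · |x + 6| < 1, giving R = 1/189.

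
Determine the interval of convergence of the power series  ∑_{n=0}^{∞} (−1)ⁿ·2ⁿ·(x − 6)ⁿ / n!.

(−∞, ∞)

Ratio test: |a_{n+1}/a_n| = 2 · 1/(n+1) → 0 as n → ∞.
Since the limit is 0 < 1 for every x, the series converges on all of ℝ and R = ∞.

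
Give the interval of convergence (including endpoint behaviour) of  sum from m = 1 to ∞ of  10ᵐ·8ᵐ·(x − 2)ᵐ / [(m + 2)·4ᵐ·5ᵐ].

[7/4, 9/4)

The ratio of consecutive coefficients is [(m + 2)/((m+1) + 2)] · 10·8/(4·5) → 4.
Convergence for |x − 2| · 4 < 1, i.e. |x − 2| < 1/4. So R = 1/4.
When x = 9/4, the terms are asymptotic to a nonzero constant times 1/m, so the series diverges by limit comparison with Σ 1/m.
Endpoint x = 7/4: the terms alternate in sign and decrease monotonically to 0 in absolute value (size ~ c/m), so the alternating series test gives convergence.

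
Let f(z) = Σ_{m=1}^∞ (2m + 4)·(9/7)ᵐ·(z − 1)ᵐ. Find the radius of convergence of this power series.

Apply the ratio test: |a_{m+1}| / |a_m| = [(2(m+1) + 4)/(2m + 4)] · 9/7, which tends to 9/7 as m → ∞.
Thus R = 1/(9/7) = 7/9.

R = 7/9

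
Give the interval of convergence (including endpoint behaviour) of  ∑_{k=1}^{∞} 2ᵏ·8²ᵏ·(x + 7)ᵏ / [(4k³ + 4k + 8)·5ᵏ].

The ratio of consecutive coefficients is [(4k³ + 4k + 8)/(4(k+1)³ + 4(k+1) + 8)] · 2·64/5 → 128/5.
Thus R = 1/(128/5) = 5/128.
At x = -891/128: absolute convergence follows by limit comparison with Σ 1/k³.
Check x = -901/128: the series is dominated by a constant times Σ 1/k³, which converges (p = 3 > 1).

[-901/128, -891/128]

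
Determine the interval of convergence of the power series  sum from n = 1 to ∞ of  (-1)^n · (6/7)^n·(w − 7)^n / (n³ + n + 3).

By the ratio test, |a_{n+1}/a_n| = [(n³ + n + 3)/((n+1)³ + (n+1) + 3)] · 6/7 → 6/7.
Thus R = 1/(6/7) = 7/6.
Endpoint w = 49/6: the series is dominated by a constant times Σ 1/n³, which converges (p = 3 > 1).
When w = 35/6, the terms are on the order of 1/n³, so the series converges absolutely by comparison with the p-series (p = 3 > 1).

[35/6, 49/6]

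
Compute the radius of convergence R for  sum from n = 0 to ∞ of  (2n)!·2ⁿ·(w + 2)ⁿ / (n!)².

R = 1/8

The ratio of consecutive coefficients is (2n+1)·(2n+2)/(n+1)² · 2 → 8.
Hence the series converges for |w + 2| < 1/(8) = 1/8, so the radius of convergence is 1/8.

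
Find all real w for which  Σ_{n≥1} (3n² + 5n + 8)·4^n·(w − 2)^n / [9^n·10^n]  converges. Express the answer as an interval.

(-41/2, 49/2)

The ratio of consecutive coefficients is [(3(n+1)² + 5(n+1) + 8)/(3n² + 5n + 8)] · 4/(9·10) → 2/45.
The series converges when 2/45 · |w − 2| < 1, giving R = 45/2.
When w = 49/2, the terms have absolute value of order n², which does not tend to 0, so the series diverges by the divergence test.
When w = -41/2, the terms have absolute value of order n², which does not tend to 0, so the series diverges by the divergence test.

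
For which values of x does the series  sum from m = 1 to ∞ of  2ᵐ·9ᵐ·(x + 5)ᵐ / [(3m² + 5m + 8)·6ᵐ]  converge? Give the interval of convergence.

[-16/3, -14/3]

Ratio test: |a_{m+1}/a_m| = [(3m² + 5m + 8)/(3(m+1)² + 5(m+1) + 8)] · 2·9/6 → 3 as m → ∞.
The series converges when 3 · |x + 5| < 1, giving R = 1/3.
At x = -14/3: the terms are on the order of 1/m², so the series converges absolutely by comparison with the p-series (p = 2 > 1).
At x = -16/3: the series is dominated by a constant times Σ 1/m², which converges (p = 2 > 1).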